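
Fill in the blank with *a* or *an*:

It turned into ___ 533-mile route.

a

The indefinite article is chosen by the initial *sound* of the following word, not its spelling.
The number *533* is spoken "five hundred …", beginning with /faɪv/ — a consonant sound.
So the article is *a*: It turned into a 533-mile route.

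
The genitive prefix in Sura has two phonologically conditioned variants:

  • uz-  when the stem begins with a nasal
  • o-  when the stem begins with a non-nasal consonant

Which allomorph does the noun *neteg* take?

*neteg* — first consonant /n/ (a nasal) → uz-.

uz-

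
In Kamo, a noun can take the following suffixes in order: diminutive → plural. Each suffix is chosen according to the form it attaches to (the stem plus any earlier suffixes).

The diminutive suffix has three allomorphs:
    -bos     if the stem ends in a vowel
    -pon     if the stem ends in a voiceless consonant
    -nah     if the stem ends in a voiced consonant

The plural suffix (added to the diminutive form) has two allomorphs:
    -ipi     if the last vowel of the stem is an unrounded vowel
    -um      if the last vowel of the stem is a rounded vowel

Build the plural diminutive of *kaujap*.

*kaujap*: final sound = /p/, a voiceless consonant → -pon → *kaujappon*.
The diminutive form *kaujappon* — last vowel /o/ (a rounded vowel) → -um → *kaujapponum*.

kaujapponum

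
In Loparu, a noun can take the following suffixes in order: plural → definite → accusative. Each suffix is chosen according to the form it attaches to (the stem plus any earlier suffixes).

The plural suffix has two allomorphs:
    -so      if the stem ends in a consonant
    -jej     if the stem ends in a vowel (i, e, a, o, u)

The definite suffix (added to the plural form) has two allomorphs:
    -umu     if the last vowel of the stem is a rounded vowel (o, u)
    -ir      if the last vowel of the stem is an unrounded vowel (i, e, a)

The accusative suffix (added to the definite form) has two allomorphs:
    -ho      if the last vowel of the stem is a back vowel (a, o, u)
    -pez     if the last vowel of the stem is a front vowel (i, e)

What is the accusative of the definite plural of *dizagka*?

Since the final sound of *dizagka* is /a/ (a vowel), it takes -jej, giving *dizagkajej*.
The plural form *dizagkajej* — last vowel /e/ (an unrounded vowel) → -ir → *dizagkajejir*.
The definite form *dizagkajejir*: last vowel = /i/, a front vowel → -pez → *dizagkajejirpez*.

dizagkajejirpez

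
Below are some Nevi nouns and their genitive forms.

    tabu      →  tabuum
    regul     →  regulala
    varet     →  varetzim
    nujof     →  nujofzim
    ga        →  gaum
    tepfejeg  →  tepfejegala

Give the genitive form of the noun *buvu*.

The alternation tracks the final sound of the stem — -zim when the stem ends in a voiceless consonant (*varet*, *nujof*); -ala when the stem ends in a voiced consonant (*regul*, *tepfejeg*); -um when the stem ends in a vowel (*tabu*, *ga*).
Since the final sound of *buvu* is /u/ (a vowel), it takes -um, giving *buvuum*.

buvuum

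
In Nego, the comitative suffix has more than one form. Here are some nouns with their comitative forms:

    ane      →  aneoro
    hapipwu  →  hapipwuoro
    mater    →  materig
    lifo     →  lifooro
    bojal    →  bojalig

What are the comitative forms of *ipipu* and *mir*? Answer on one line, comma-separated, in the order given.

The pattern is consonant vs. vowel: -ig when the stem ends in a consonant (*mater*, *bojal*); -oro when the stem ends in a vowel (*ane*, *hapipwu*, *lifo*).
*ipipu* — final sound /u/ (a vowel) → -oro → *ipipuoro*.
*mir* — final sound /r/ (a consonant) → -ig → *mirig*.

ipipuoro, mirig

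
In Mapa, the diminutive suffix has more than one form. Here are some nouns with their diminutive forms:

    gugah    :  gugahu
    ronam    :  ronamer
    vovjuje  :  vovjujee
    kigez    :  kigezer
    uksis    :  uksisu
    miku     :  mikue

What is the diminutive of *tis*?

tisu

The pattern is voicing of the final sound: -u when the stem ends in a voiceless consonant (*gugah*, *uksis*); -er when the stem ends in a voiced consonant (*ronam*, *kigez*); -e when the stem ends in a vowel (*vovjuje*, *miku*).
*tis* — final sound /s/ (a voiceless consonant) → -u → *tisu*.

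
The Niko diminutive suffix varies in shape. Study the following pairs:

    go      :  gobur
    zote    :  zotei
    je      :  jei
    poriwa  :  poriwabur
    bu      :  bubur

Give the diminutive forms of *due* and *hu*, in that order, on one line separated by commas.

The alternation tracks the last vowel of the stem — -i when the last vowel of the stem is a front vowel (*zote*, *je*); -bur when the last vowel of the stem is a back vowel (*go*, *poriwa*, *bu*).
*due* — last vowel /e/ (a front vowel) → -i → *duei*.
*hu*: last vowel = /u/, a back vowel → -bur → *hubur*.

duei, hubur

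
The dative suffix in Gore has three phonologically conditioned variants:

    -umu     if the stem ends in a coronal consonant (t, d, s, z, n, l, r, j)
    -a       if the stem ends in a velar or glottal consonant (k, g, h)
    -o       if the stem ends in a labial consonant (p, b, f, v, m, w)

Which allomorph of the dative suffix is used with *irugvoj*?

*irugvoj* — final consonant /j/ (coronal) → -umu.

-umu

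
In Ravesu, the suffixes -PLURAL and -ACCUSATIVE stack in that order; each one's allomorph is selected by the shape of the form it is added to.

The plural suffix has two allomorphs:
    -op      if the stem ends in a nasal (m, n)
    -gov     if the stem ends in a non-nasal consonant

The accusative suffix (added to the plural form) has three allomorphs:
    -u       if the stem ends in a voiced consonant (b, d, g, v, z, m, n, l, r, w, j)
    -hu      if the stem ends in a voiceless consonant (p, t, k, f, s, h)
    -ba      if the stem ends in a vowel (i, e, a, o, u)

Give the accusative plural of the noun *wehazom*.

*wehazom*: final consonant = /m/, a nasal → -op → *wehazomop*.
The plural form *wehazomop*: final sound = /p/, a voiceless consonant → -hu → *wehazomophu*.

wehazomophu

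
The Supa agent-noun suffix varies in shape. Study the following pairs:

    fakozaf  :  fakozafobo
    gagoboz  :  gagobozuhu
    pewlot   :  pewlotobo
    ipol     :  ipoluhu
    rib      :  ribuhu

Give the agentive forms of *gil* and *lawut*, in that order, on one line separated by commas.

giluhu, lawutobo

The suffix is conditioned by the final consonant: -obo when the stem ends in a voiceless consonant (*fakozaf*, *pewlot*); -uhu when the stem ends in a voiced consonant (*gagoboz*, *ipol*, *rib*).
*gil*: final consonant = /l/, voiced → -uhu → *giluhu*.
*lawut* — final consonant /t/ (voiceless) → -obo → *lawutobo*.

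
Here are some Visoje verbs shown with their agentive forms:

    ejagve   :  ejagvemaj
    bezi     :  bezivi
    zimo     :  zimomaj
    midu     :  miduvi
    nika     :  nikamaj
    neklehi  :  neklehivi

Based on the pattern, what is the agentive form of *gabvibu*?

The pattern is height harmony: -vi when the last vowel of the stem is a high vowel (*bezi*, *midu*, *neklehi*); -maj when the last vowel of the stem is a non-high vowel (*ejagve*, *zimo*, *nika*).
The last vowel of *gabvibu* is /u/, which is a high vowel, so the suffix is -vi, giving *gabvibuvi*.

gabvibuvi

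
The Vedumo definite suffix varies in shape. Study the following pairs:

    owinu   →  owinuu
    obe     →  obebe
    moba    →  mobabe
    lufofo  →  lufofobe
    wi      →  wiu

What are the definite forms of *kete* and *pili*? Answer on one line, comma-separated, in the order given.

The alternation tracks the last vowel of the stem — -u when the last vowel of the stem is a high vowel (*owinu*, *wi*); -be when the last vowel of the stem is a non-high vowel (*obe*, *moba*, *lufofo*).
The last vowel of *kete* is /e/, which is a non-high vowel, so the suffix is -be, giving *ketebe*.
The last vowel of *pili* is /i/, which is a high vowel, so the suffix is -u, giving *piliu*.

ketebe, piliu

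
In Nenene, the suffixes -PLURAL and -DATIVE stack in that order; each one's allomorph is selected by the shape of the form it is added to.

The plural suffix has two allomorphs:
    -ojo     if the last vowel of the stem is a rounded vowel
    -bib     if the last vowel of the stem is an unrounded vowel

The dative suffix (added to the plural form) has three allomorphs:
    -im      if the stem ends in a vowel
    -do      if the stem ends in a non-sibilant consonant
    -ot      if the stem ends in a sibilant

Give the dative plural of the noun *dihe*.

dihebibdo

Since the last vowel of *dihe* is /e/ (an unrounded vowel), it takes -bib, giving *dihebib*.
Since the final sound of the plural form *dihebib* is /b/ (a non-sibilant consonant), it takes -do, giving *dihebibdo*.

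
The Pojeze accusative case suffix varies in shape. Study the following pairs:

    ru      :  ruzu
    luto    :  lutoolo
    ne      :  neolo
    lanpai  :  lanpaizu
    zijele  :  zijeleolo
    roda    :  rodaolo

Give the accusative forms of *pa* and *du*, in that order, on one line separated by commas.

paolo, duzu

The alternation tracks the last vowel of the stem — -zu when the last vowel of the stem is a high vowel (*ru*, *lanpai*); -olo when the last vowel of the stem is a non-high vowel (*luto*, *ne*, *zijele*, *roda*).
The last vowel of *pa* is /a/, which is a non-high vowel, so the suffix is -olo, giving *paolo*.
Since the last vowel of *du* is /u/ (a high vowel), it takes -zu, giving *duzu*.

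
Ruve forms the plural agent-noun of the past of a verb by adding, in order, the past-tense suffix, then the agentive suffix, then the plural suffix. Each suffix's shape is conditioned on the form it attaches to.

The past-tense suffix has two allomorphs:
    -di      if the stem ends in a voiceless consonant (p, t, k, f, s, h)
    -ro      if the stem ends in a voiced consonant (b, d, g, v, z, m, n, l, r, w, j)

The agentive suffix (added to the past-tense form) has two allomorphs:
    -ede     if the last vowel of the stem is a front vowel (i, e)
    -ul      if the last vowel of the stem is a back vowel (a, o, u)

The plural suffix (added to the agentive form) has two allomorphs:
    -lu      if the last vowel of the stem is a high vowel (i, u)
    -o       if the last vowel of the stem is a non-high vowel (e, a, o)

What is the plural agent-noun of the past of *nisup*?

*nisup*: final consonant = /p/, voiceless → -di → *nisupdi*.
The past-tense form *nisupdi* — last vowel /i/ (a front vowel) → -ede → *nisupdiede*.
The agentive form *nisupdiede* — last vowel /e/ (a non-high vowel) → -o → *nisupdiedeo*.

nisupdiedeo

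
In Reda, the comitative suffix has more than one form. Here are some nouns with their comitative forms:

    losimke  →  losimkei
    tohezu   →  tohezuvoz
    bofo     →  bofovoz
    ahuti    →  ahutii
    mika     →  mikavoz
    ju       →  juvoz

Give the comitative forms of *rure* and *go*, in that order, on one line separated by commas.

rurei, govoz

Looking at the last vowel of each stem: -i when the last vowel of the stem is a front vowel (*losimke*, *ahuti*); -voz when the last vowel of the stem is a back vowel (*tohezu*, *bofo*, *mika*, *ju*).
Since the last vowel of *rure* is /e/ (a front vowel), it takes -i, giving *rurei*.
The last vowel of *go* is /o/, which is a back vowel, so the suffix is -voz, giving *govoz*.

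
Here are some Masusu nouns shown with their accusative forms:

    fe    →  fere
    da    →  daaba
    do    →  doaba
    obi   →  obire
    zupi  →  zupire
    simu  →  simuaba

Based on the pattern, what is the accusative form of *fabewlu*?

fabewluaba

The alternation tracks the last vowel of the stem — -re when the last vowel of the stem is a front vowel (*fe*, *obi*, *zupi*); -aba when the last vowel of the stem is a back vowel (*da*, *do*, *simu*).
Since the last vowel of *fabewlu* is /u/ (a back vowel), it takes -aba, giving *fabewluaba*.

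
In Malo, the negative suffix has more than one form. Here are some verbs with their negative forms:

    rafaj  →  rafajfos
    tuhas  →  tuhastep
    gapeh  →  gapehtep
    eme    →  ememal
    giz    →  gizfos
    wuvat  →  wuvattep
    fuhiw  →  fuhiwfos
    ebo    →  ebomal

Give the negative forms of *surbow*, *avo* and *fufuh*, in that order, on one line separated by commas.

surbowfos, avomal, fufuhtep

The alternation tracks the final sound of the stem — -tep when the stem ends in a voiceless consonant (*tuhas*, *gapeh*, *wuvat*); -fos when the stem ends in a voiced consonant (*rafaj*, *giz*, *fuhiw*); -mal when the stem ends in a vowel (*eme*, *ebo*).
*surbow* — final sound /w/ (a voiced consonant) → -fos → *surbowfos*.
*avo*: final sound = /o/, a vowel → -mal → *avomal*.
The final sound of *fufuh* is /h/, which is a voiceless consonant, so the suffix is -tep, giving *fufuhtep*.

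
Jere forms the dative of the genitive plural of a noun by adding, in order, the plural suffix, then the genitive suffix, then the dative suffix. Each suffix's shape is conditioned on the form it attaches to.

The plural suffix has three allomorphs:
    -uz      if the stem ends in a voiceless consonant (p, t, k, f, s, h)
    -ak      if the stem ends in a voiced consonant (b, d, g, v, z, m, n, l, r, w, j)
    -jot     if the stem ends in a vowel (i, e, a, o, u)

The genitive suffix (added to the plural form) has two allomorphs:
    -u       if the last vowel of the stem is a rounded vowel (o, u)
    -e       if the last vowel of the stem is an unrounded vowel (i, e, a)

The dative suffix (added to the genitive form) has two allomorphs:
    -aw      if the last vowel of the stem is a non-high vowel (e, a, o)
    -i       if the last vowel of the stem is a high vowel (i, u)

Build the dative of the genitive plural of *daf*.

dafuzui

The final sound of *daf* is /f/, which is a voiceless consonant, so the plural suffix is -uz, giving *dafuz*.
The plural form *dafuz* — last vowel /u/ (a rounded vowel) → -u → *dafuzu*.
Since the last vowel of the genitive form *dafuzu* is /u/ (a high vowel), it takes -i, giving *dafuzui*.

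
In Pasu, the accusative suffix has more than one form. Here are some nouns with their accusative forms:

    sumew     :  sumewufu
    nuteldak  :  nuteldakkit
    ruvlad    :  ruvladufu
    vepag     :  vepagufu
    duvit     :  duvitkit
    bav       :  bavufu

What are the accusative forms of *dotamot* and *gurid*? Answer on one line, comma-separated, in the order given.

The suffix is conditioned by the final consonant: -kit when the stem ends in a voiceless consonant (*nuteldak*, *duvit*); -ufu when the stem ends in a voiced consonant (*sumew*, *ruvlad*, *vepag*, *bav*).
Since the final consonant of *dotamot* is /t/ (voiceless), it takes -kit, giving *dotamotkit*.
The final consonant of *gurid* is /d/, which is voiced, so the suffix is -ufu, giving *guridufu*.

dotamotkit, guridufu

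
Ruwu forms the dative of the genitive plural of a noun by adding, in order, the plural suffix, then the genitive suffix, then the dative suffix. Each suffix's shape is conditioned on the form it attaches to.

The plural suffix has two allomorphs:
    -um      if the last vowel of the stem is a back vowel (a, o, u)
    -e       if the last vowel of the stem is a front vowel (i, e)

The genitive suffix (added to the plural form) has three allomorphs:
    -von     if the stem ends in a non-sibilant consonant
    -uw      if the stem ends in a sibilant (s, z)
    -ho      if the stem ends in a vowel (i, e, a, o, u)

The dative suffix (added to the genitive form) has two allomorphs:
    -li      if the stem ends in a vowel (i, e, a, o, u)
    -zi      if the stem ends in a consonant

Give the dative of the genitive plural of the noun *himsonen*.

*himsonen*: last vowel = /e/, a front vowel → -e → *himsonene*.
The plural form *himsonene*: final sound = /e/, a vowel → -ho → *himsoneneho*.
The genitive form *himsoneneho*: final sound = /o/, a vowel → -li → *himsoneneholi*.

himsoneneholi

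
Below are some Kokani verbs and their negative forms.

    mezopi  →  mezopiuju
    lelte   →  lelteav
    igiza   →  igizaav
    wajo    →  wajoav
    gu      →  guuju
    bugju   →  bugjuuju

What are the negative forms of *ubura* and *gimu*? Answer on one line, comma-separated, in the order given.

uburaav, gimuuju

The pattern is height harmony: -uju when the last vowel of the stem is a high vowel (*mezopi*, *gu*, *bugju*); -av when the last vowel of the stem is a non-high vowel (*lelte*, *igiza*, *wajo*).
*ubura* — last vowel /a/ (a non-high vowel) → -av → *uburaav*.
*gimu* — last vowel /u/ (a high vowel) → -uju → *gimuuju*.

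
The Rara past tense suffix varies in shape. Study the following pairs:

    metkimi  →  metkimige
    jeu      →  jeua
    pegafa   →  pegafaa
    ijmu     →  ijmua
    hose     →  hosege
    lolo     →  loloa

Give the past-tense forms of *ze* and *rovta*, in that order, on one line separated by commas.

zege, rovtaa

The suffix is conditioned by the last vowel: -ge when the last vowel of the stem is a front vowel (*metkimi*, *hose*); -a when the last vowel of the stem is a back vowel (*jeu*, *pegafa*, *ijmu*, *lolo*).
The last vowel of *ze* is /e/, which is a front vowel, so the suffix is -ge, giving *zege*.
*rovta*: last vowel = /a/, a back vowel → -a → *rovtaa*.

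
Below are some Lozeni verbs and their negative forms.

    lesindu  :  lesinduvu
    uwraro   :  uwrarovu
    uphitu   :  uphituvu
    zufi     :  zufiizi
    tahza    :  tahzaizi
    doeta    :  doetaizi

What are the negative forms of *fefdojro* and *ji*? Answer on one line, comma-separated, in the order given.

fefdojrovu, jiizi

The pattern is rounding harmony: -vu when the last vowel of the stem is a rounded vowel (*lesindu*, *uwraro*, *uphitu*); -izi when the last vowel of the stem is an unrounded vowel (*zufi*, *tahza*, *doeta*).
*fefdojro*: last vowel = /o/, a rounded vowel → -vu → *fefdojrovu*.
*ji*: last vowel = /i/, an unrounded vowel → -izi → *jiizi*.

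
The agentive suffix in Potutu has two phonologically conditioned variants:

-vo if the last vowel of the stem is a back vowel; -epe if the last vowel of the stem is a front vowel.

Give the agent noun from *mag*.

*mag*: last vowel = /a/, a back vowel → -vo → *magvo*.

magvo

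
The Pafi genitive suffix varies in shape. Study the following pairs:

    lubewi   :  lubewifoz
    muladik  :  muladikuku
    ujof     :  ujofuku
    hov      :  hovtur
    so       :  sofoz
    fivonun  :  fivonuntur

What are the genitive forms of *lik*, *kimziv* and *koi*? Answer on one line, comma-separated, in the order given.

likuku, kimzivtur, koifoz

Looking at the final sound of each stem: -uku when the stem ends in a voiceless consonant (*muladik*, *ujof*); -tur when the stem ends in a voiced consonant (*hov*, *fivonun*); -foz when the stem ends in a vowel (*lubewi*, *so*).
The final sound of *lik* is /k/, which is a voiceless consonant, so the suffix is -uku, giving *likuku*.
*kimziv*: final sound = /v/, a voiced consonant → -tur → *kimzivtur*.
Since the final sound of *koi* is /i/ (a vowel), it takes -foz, giving *koifoz*.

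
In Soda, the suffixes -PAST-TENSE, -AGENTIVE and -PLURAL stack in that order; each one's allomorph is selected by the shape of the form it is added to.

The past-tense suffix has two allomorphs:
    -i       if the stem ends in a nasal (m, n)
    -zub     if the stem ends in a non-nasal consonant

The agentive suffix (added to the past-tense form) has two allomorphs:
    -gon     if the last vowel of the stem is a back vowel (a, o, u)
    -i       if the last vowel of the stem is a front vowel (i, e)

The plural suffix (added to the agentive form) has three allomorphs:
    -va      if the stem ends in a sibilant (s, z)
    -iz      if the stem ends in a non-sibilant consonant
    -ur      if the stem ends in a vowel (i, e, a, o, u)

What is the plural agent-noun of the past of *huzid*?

The final consonant of *huzid* is /d/, which is non-nasal, so the past-tense suffix is -zub, giving *huzidzub*.
Since the last vowel of the past-tense form *huzidzub* is /u/ (a back vowel), it takes -gon, giving *huzidzubgon*.
The final sound of the agentive form *huzidzubgon* is /n/, which is a non-sibilant consonant, so the plural suffix is -iz, giving *huzidzubgoniz*.

huzidzubgoniz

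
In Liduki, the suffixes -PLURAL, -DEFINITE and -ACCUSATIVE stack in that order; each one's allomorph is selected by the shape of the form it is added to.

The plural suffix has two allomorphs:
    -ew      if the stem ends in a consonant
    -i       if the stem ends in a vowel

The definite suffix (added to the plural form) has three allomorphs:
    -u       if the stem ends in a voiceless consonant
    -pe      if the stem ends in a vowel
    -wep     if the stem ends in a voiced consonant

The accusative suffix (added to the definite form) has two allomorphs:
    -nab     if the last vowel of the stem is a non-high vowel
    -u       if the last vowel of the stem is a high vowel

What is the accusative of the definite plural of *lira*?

*lira* — final sound /a/ (a vowel) → -i → *lirai*.
Since the final sound of the plural form *lirai* is /i/ (a vowel), it takes -pe, giving *liraipe*.
Since the last vowel of the definite form *liraipe* is /e/ (a non-high vowel), it takes -nab, giving *liraipenab*.

liraipenab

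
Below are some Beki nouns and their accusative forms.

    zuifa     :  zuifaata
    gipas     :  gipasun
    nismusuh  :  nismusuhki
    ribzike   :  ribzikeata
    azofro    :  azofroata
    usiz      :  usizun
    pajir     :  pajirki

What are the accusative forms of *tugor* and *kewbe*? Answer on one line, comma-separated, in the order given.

Looking at the final sound of each stem: -un when the stem ends in a sibilant (*gipas*, *usiz*); -ki when the stem ends in a non-sibilant consonant (*nismusuh*, *pajir*); -ata when the stem ends in a vowel (*zuifa*, *ribzike*, *azofro*).
The final sound of *tugor* is /r/, which is a non-sibilant consonant, so the suffix is -ki, giving *tugorki*.
*kewbe* — final sound /e/ (a vowel) → -ata → *kewbeata*.

tugorki, kewbeata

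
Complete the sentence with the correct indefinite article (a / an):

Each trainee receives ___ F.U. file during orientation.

The indefinite article is chosen by the initial *sound* of the following word, not its spelling.
The initialism *F.U.* is read letter by letter; the first letter, F, is pronounced /ɛf/, which begins with a vowel sound.
So the article is *an*: Each trainee receives an F.U. file during orientation.

an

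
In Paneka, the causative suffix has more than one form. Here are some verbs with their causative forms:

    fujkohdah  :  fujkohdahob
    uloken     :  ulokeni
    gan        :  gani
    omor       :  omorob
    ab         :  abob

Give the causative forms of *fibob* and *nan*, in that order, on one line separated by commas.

fibobob, nani

The alternation tracks the final consonant of the stem — -i when the stem ends in a nasal (*uloken*, *gan*); -ob when the stem ends in a non-nasal consonant (*fujkohdah*, *omor*, *ab*).
Since the final consonant of *fibob* is /b/ (non-nasal), it takes -ob, giving *fibobob*.
Since the final consonant of *nan* is /n/ (a nasal), it takes -i, giving *nani*.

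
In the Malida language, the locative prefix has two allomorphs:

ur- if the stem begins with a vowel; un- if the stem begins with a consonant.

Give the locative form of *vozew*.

unvozew

The first sound of *vozew* is /v/, which is a consonant, so the prefix is un-, giving *unvozew*.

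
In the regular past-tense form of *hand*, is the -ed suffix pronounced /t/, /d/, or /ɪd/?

The stem *hand* ends in /t/ or /d/.
The -ed suffix is realized as /ɪd/ after /t, d/; as /t/ after other voiceless consonants; and as /d/ after other voiced sounds.
So -ed on *hand* is pronounced /ɪd/.

/ɪd/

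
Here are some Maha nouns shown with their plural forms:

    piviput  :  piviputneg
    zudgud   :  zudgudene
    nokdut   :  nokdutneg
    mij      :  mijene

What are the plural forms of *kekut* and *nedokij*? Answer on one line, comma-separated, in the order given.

kekutneg, nedokijene

The pattern is voicing of the final consonant: -neg when the stem ends in a voiceless consonant (*piviput*, *nokdut*); -ene when the stem ends in a voiced consonant (*zudgud*, *mij*).
Since the final consonant of *kekut* is /t/ (voiceless), it takes -neg, giving *kekutneg*.
Since the final consonant of *nedokij* is /j/ (voiced), it takes -ene, giving *nedokijene*.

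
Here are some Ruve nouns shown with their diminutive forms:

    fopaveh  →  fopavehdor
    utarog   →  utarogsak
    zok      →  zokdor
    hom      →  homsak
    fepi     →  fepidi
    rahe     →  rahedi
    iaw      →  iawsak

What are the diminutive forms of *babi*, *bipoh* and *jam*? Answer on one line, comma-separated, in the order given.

The alternation tracks the final sound of the stem — -dor when the stem ends in a voiceless consonant (*fopaveh*, *zok*); -sak when the stem ends in a voiced consonant (*utarog*, *hom*, *iaw*); -di when the stem ends in a vowel (*fepi*, *rahe*).
Since the final sound of *babi* is /i/ (a vowel), it takes -di, giving *babidi*.
The final sound of *bipoh* is /h/, which is a voiceless consonant, so the suffix is -dor, giving *bipohdor*.
*jam* — final sound /m/ (a voiced consonant) → -sak → *jamsak*.

babidi, bipohdor, jamsak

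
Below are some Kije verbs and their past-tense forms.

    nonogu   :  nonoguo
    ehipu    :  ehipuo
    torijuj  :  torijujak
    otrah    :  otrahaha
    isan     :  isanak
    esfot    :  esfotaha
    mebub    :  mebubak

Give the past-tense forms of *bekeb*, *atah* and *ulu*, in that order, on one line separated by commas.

bekebak, atahaha, uluo

The suffix is conditioned by the final sound: -aha when the stem ends in a voiceless consonant (*otrah*, *esfot*); -ak when the stem ends in a voiced consonant (*torijuj*, *isan*, *mebub*); -o when the stem ends in a vowel (*nonogu*, *ehipu*).
Since the final sound of *bekeb* is /b/ (a voiced consonant), it takes -ak, giving *bekebak*.
Since the final sound of *atah* is /h/ (a voiceless consonant), it takes -aha, giving *atahaha*.
Since the final sound of *ulu* is /u/ (a vowel), it takes -o, giving *uluo*.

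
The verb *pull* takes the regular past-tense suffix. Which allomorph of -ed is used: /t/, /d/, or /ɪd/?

The stem *pull* ends in a voiced sound other than /d/.
The -ed suffix is realized as /ɪd/ after /t, d/; as /t/ after other voiceless consonants; and as /d/ after other voiced sounds.
So -ed on *pull* is pronounced /d/.

/d/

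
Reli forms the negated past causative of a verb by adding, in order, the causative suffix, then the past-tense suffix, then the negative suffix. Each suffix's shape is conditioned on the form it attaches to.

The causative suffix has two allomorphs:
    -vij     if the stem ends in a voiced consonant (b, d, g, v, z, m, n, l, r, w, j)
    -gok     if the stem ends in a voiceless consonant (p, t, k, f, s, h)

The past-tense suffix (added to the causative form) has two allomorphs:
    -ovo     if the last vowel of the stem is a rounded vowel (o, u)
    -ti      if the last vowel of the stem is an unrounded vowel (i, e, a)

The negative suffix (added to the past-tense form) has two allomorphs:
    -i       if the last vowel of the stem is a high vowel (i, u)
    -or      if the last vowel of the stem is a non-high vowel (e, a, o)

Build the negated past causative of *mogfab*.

*mogfab* — final consonant /b/ (voiced) → -vij → *mogfabvij*.
The last vowel of the causative form *mogfabvij* is /i/, which is an unrounded vowel, so the past-tense suffix is -ti, giving *mogfabvijti*.
The past-tense form *mogfabvijti*: last vowel = /i/, a high vowel → -i → *mogfabvijtii*.

mogfabvijtii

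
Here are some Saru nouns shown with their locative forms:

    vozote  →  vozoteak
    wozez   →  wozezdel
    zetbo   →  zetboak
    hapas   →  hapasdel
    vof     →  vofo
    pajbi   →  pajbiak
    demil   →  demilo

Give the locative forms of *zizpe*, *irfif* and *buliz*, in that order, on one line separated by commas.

zizpeak, irfifo, bulizdel

The alternation tracks the final sound of the stem — -del when the stem ends in a sibilant (*wozez*, *hapas*); -o when the stem ends in a non-sibilant consonant (*vof*, *demil*); -ak when the stem ends in a vowel (*vozote*, *zetbo*, *pajbi*).
Since the final sound of *zizpe* is /e/ (a vowel), it takes -ak, giving *zizpeak*.
The final sound of *irfif* is /f/, which is a non-sibilant consonant, so the suffix is -o, giving *irfifo*.
The final sound of *buliz* is /z/, which is a sibilant, so the suffix is -del, giving *bulizdel*.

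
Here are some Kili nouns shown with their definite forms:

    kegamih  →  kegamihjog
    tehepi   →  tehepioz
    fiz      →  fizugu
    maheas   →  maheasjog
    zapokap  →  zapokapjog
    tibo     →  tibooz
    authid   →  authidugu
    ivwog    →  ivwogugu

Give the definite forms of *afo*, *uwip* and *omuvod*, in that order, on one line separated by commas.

afooz, uwipjog, omuvodugu

The suffix is conditioned by the final sound: -jog when the stem ends in a voiceless consonant (*kegamih*, *maheas*, *zapokap*); -ugu when the stem ends in a voiced consonant (*fiz*, *authid*, *ivwog*); -oz when the stem ends in a vowel (*tehepi*, *tibo*).
*afo*: final sound = /o/, a vowel → -oz → *afooz*.
Since the final sound of *uwip* is /p/ (a voiceless consonant), it takes -jog, giving *uwipjog*.
Since the final sound of *omuvod* is /d/ (a voiced consonant), it takes -ugu, giving *omuvodugu*.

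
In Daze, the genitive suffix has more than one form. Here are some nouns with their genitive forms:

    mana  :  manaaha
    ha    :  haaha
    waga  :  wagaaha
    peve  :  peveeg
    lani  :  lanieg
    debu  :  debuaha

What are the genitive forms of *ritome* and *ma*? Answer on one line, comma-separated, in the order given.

ritomeeg, maaha

The pattern is front/back vowel harmony: -eg when the last vowel of the stem is a front vowel (*peve*, *lani*); -aha when the last vowel of the stem is a back vowel (*mana*, *ha*, *waga*, *debu*).
The last vowel of *ritome* is /e/, which is a front vowel, so the suffix is -eg, giving *ritomeeg*.
Since the last vowel of *ma* is /a/ (a back vowel), it takes -aha, giving *maaha*.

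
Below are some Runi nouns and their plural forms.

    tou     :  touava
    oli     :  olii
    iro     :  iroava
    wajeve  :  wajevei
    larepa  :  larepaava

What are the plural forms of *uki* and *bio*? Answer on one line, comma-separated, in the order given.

ukii, bioava

The alternation tracks the last vowel of the stem — -i when the last vowel of the stem is a front vowel (*oli*, *wajeve*); -ava when the last vowel of the stem is a back vowel (*tou*, *iro*, *larepa*).
*uki*: last vowel = /i/, a front vowel → -i → *ukii*.
The last vowel of *bio* is /o/, which is a back vowel, so the suffix is -ava, giving *bioava*.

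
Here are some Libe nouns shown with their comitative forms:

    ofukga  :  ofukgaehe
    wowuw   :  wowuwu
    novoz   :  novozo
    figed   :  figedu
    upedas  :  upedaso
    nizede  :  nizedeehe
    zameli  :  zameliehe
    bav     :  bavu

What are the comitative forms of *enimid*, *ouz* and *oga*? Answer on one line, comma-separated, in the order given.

The pattern is sibilance of the final sound: -o when the stem ends in a sibilant (*novoz*, *upedas*); -u when the stem ends in a non-sibilant consonant (*wowuw*, *figed*, *bav*); -ehe when the stem ends in a vowel (*ofukga*, *nizede*, *zameli*).
*enimid*: final sound = /d/, a non-sibilant consonant → -u → *enimidu*.
*ouz*: final sound = /z/, a sibilant → -o → *ouzo*.
Since the final sound of *oga* is /a/ (a vowel), it takes -ehe, giving *ogaehe*.

enimidu, ouzo, ogaehe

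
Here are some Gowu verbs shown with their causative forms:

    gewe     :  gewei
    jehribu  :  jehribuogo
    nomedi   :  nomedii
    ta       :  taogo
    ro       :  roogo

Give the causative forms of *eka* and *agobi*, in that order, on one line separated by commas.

ekaogo, agobii

The pattern is front/back vowel harmony: -i when the last vowel of the stem is a front vowel (*gewe*, *nomedi*); -ogo when the last vowel of the stem is a back vowel (*jehribu*, *ta*, *ro*).
*eka*: last vowel = /a/, a back vowel → -ogo → *ekaogo*.
The last vowel of *agobi* is /i/, which is a front vowel, so the suffix is -i, giving *agobii*.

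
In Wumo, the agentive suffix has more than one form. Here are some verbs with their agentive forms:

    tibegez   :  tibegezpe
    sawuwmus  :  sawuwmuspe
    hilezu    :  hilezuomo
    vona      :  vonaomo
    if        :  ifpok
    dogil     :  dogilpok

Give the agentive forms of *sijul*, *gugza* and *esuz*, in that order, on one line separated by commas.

The pattern is sibilance of the final sound: -pe when the stem ends in a sibilant (*tibegez*, *sawuwmus*); -pok when the stem ends in a non-sibilant consonant (*if*, *dogil*); -omo when the stem ends in a vowel (*hilezu*, *vona*).
The final sound of *sijul* is /l/, which is a non-sibilant consonant, so the suffix is -pok, giving *sijulpok*.
The final sound of *gugza* is /a/, which is a vowel, so the suffix is -omo, giving *gugzaomo*.
Since the final sound of *esuz* is /z/ (a sibilant), it takes -pe, giving *esuzpe*.

sijulpok, gugzaomo, esuzpe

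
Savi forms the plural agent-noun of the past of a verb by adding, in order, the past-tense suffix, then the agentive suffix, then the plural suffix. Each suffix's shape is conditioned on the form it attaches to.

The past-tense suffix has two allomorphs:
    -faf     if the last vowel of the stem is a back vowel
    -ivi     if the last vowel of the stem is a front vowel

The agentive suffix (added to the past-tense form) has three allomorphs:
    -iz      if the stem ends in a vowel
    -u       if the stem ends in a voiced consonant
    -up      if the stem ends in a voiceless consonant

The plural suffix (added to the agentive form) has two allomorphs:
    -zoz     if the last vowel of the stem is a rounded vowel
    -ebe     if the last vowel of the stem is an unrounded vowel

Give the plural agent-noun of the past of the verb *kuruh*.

Since the last vowel of *kuruh* is /u/ (a back vowel), it takes -faf, giving *kuruhfaf*.
The final sound of the past-tense form *kuruhfaf* is /f/, which is a voiceless consonant, so the agentive suffix is -up, giving *kuruhfafup*.
Since the last vowel of the agentive form *kuruhfafup* is /u/ (a rounded vowel), it takes -zoz, giving *kuruhfafupzoz*.

kuruhfafupzoz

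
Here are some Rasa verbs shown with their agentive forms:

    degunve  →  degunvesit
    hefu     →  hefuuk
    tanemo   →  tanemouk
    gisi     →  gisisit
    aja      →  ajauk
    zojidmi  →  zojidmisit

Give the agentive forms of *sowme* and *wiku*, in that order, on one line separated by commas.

sowmesit, wikuuk

Looking at the last vowel of each stem: -sit when the last vowel of the stem is a front vowel (*degunve*, *gisi*, *zojidmi*); -uk when the last vowel of the stem is a back vowel (*hefu*, *tanemo*, *aja*).
*sowme* — last vowel /e/ (a front vowel) → -sit → *sowmesit*.
*wiku*: last vowel = /u/, a back vowel → -uk → *wikuuk*.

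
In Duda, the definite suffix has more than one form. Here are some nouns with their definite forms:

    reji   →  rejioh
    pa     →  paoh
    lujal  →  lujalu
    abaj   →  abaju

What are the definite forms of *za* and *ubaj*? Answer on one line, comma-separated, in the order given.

Looking at the final sound of each stem: -u when the stem ends in a consonant (*lujal*, *abaj*); -oh when the stem ends in a vowel (*reji*, *pa*).
*za*: final sound = /a/, a vowel → -oh → *zaoh*.
*ubaj* — final sound /j/ (a consonant) → -u → *ubaju*.

zaoh, ubaju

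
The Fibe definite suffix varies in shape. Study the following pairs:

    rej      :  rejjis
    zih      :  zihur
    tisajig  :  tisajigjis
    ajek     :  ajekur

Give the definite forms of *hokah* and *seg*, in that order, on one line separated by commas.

hokahur, segjis

The pattern is voicing of the final consonant: -ur when the stem ends in a voiceless consonant (*zih*, *ajek*); -jis when the stem ends in a voiced consonant (*rej*, *tisajig*).
Since the final consonant of *hokah* is /h/ (voiceless), it takes -ur, giving *hokahur*.
*seg*: final consonant = /g/, voiced → -jis → *segjis*.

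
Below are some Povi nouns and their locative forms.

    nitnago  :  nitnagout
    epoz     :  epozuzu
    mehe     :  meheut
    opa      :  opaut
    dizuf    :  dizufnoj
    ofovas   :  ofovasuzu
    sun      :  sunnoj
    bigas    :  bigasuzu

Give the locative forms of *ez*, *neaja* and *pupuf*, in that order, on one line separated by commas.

The suffix is conditioned by the final sound: -uzu when the stem ends in a sibilant (*epoz*, *ofovas*, *bigas*); -noj when the stem ends in a non-sibilant consonant (*dizuf*, *sun*); -ut when the stem ends in a vowel (*nitnago*, *mehe*, *opa*).
Since the final sound of *ez* is /z/ (a sibilant), it takes -uzu, giving *ezuzu*.
The final sound of *neaja* is /a/, which is a vowel, so the suffix is -ut, giving *neajaut*.
Since the final sound of *pupuf* is /f/ (a non-sibilant consonant), it takes -noj, giving *pupufnoj*.

ezuzu, neajaut, pupufnoj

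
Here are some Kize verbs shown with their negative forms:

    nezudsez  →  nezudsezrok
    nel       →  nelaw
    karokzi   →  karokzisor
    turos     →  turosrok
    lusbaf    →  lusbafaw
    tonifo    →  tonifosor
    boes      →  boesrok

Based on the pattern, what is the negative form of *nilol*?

nilolaw

The pattern is sibilance of the final sound: -rok when the stem ends in a sibilant (*nezudsez*, *turos*, *boes*); -aw when the stem ends in a non-sibilant consonant (*nel*, *lusbaf*); -sor when the stem ends in a vowel (*karokzi*, *tonifo*).
The final sound of *nilol* is /l/, which is a non-sibilant consonant, so the suffix is -aw, giving *nilolaw*.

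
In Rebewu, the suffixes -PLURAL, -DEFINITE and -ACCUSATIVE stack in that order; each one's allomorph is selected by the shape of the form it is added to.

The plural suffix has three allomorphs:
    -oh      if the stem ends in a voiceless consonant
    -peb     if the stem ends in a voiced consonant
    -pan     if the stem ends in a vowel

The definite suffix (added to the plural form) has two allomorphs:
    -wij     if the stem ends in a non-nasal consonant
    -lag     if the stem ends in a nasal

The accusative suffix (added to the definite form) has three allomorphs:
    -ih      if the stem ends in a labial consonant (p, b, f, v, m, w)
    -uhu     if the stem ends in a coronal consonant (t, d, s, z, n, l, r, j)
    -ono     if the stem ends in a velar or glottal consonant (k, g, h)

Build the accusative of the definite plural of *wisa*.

Since the final sound of *wisa* is /a/ (a vowel), it takes -pan, giving *wisapan*.
The plural form *wisapan* — final consonant /n/ (a nasal) → -lag → *wisapanlag*.
The definite form *wisapanlag*: final consonant = /g/, velar/glottal → -ono → *wisapanlagono*.

wisapanlagono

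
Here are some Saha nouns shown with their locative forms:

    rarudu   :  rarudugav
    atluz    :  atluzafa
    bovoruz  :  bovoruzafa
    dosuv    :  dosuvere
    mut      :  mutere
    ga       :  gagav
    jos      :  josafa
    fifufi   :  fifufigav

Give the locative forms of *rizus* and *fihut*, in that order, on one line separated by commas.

rizusafa, fihutere

The alternation tracks the final sound of the stem — -afa when the stem ends in a sibilant (*atluz*, *bovoruz*, *jos*); -ere when the stem ends in a non-sibilant consonant (*dosuv*, *mut*); -gav when the stem ends in a vowel (*rarudu*, *ga*, *fifufi*).
The final sound of *rizus* is /s/, which is a sibilant, so the suffix is -afa, giving *rizusafa*.
*fihut* — final sound /t/ (a non-sibilant consonant) → -ere → *fihutere*.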